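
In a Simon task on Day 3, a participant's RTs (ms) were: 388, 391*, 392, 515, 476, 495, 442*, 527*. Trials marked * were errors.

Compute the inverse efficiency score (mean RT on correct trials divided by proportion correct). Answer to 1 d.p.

Correct trials (n=5): 388, 392, 515, 476, 495
Mean correct RT = 2266/5 = 453.2000 ms
Proportion correct = 5/8
IES = 453.2000 / (5/8) = 725.120 ms

725.1 ms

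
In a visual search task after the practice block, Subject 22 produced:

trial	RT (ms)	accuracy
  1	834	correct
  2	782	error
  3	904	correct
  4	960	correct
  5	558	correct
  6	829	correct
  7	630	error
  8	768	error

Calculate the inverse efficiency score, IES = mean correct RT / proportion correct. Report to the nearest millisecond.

1307 ms

Correct trials (n=5): 834, 904, 960, 558, 829
Mean correct RT = 4085/5 = 817.0000 ms
Proportion correct = 5/8
IES = 817.0000 / (5/8) = 1307.200 ms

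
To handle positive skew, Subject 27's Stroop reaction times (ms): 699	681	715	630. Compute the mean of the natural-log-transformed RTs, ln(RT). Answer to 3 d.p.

6.523

ln(RT): 6.5497, 6.5236, 6.5723, 6.4457
Σ ln(RT) = 26.0912
Mean = 26.0912/4 = 6.52280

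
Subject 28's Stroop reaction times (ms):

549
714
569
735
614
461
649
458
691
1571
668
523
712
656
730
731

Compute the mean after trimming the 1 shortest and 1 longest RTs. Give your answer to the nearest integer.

Sorted: 458, 461, 523, 549, 569, 614, 649, 656, 668, 691, 712, 714, 730, 731, 735, 1571
Drop lowest 1 (458) and highest 1 (1571)
Remaining (n=14): Σ = 9002, mean = 9002/14 = 643.000

643 ms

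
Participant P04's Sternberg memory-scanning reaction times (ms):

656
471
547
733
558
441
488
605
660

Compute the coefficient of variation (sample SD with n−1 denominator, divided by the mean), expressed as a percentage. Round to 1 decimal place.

n = 9, Σ = 5159, M = 573.2222
Σ(x−M)² = 77035.556; s = √(77035.556/8) = 98.1297
CV = 98.1297 / 573.2222 = 0.17119 = 17.119%

17.1%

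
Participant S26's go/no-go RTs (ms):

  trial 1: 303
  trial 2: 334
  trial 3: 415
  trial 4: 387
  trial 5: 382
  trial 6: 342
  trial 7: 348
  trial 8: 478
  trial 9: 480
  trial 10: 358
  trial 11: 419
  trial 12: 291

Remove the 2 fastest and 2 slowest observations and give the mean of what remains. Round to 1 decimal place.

373.1 ms

Sorted: 291, 303, 334, 342, 348, 358, 382, 387, 415, 419, 478, 480
Drop lowest 2 (291, 303) and highest 2 (478, 480)
Remaining (n=8): Σ = 2985, mean = 2985/8 = 373.125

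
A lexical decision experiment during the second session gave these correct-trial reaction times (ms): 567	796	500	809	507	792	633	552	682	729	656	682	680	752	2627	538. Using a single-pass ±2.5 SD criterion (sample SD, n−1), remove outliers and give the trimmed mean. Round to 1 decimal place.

658.3 ms

n = 16, ΣRT = 12502, M = 781.375
Σ(x−M)² = 3791043.75; s = √(3791043.75/15) = 502.729
Cutoffs: 781.375 ± 2.5·502.729 → [-475.4, 2038.2]
Outside: 2627 → excluded.
Retained (n=15): Σ = 9875, mean = 9875/15 = 658.333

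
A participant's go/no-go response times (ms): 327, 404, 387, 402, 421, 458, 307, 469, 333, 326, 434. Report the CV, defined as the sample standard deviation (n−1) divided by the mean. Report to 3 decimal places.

n = 11, Σ = 4268, M = 388.0000
Σ(x−M)² = 32270.000; s = √(32270.000/10) = 56.8067
CV = 56.8067 / 388.0000 = 0.14641

0.146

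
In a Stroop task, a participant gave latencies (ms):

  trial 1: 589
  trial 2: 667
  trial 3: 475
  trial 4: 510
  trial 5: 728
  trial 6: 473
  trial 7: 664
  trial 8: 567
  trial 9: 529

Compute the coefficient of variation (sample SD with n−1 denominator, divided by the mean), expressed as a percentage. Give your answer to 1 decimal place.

n = 9, Σ = 5202, M = 578.0000
Σ(x−M)² = 66718.000; s = √(66718.000/8) = 91.3222
CV = 91.3222 / 578.0000 = 0.15800 = 15.800%

15.8%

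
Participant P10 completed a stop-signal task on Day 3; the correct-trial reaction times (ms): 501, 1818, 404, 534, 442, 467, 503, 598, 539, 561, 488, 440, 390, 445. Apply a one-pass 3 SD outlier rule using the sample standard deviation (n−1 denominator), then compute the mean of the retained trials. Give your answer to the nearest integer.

486 ms

n = 14, ΣRT = 8130, M = 580.714
Σ(x−M)² = 1694466.86; s = √(1694466.86/13) = 361.031
Cutoffs: 580.714 ± 3·361.031 → [-502.4, 1663.8]
Outside: 1818 → excluded.
Retained (n=13): Σ = 6312, mean = 6312/13 = 485.538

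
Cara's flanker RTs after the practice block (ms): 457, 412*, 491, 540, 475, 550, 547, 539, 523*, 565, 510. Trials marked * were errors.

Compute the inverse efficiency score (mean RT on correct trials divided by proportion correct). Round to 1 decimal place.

634.7 ms

Correct trials (n=9): 457, 491, 540, 475, 550, 547, 539, 565, 510
Mean correct RT = 4674/9 = 519.3333 ms
Proportion correct = 9/11
IES = 519.3333 / (9/11) = 634.741 ms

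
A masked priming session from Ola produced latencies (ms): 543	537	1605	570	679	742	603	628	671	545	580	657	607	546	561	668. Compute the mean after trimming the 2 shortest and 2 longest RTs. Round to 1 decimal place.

609.6 ms

Sorted: 537, 543, 545, 546, 561, 570, 580, 603, 607, 628, 657, 668, 671, 679, 742, 1605
Drop lowest 2 (537, 543) and highest 2 (742, 1605)
Remaining (n=12): Σ = 7315, mean = 7315/12 = 609.583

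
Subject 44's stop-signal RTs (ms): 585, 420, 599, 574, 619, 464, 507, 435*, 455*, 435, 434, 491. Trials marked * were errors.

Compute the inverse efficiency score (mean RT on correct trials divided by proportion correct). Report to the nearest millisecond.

Correct trials (n=10): 585, 420, 599, 574, 619, 464, 507, 435, 434, 491
Mean correct RT = 5128/10 = 512.8000 ms
Proportion correct = 10/12
IES = 512.8000 / (10/12) = 615.360 ms

615 ms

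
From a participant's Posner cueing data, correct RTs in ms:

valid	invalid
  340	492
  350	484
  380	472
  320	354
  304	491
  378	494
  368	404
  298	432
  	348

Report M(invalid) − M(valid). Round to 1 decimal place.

M(valid) = 2738/8 = 342.250
M(invalid) = 3971/9 = 441.222
Difference = 441.222 − 342.250 = 98.972 ms

99.0 ms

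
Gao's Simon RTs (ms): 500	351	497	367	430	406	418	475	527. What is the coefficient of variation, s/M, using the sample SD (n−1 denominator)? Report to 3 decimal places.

n = 9, Σ = 3971, M = 441.2222
Σ(x−M)² = 30619.556; s = √(30619.556/8) = 61.8663
CV = 61.8663 / 441.2222 = 0.14022

0.140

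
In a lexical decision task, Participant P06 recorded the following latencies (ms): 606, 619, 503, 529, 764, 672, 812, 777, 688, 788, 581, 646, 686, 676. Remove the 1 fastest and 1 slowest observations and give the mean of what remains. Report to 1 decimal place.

Sorted: 503, 529, 581, 606, 619, 646, 672, 676, 686, 688, 764, 777, 788, 812
Drop lowest 1 (503) and highest 1 (812)
Remaining (n=12): Σ = 8032, mean = 8032/12 = 669.333

669.3 ms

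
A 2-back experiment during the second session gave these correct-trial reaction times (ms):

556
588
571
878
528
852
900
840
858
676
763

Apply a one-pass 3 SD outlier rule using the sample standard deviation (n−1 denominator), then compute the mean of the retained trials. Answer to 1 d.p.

n = 11, ΣRT = 8010, M = 728.182
Σ(x−M)² = 214665.64; s = √(214665.64/10) = 146.515
Cutoffs: 728.182 ± 3·146.515 → [288.6, 1167.7]
No RTs fall outside the cutoffs; all 11 retained. Mean = 8010/11 = 728.182

728.2 ms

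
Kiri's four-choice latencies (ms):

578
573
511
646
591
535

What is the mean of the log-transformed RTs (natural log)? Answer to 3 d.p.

ln(RT): 6.3596, 6.3509, 6.2364, 6.4708, 6.3818, 6.2823
Σ ln(RT) = 38.0817
Mean = 38.0817/6 = 6.34695

6.347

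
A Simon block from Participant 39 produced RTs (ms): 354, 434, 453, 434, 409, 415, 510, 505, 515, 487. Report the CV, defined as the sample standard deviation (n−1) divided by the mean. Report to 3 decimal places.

n = 10, Σ = 4516, M = 451.6000
Σ(x−M)² = 24836.400; s = √(24836.400/9) = 52.5319
CV = 52.5319 / 451.6000 = 0.11632

0.116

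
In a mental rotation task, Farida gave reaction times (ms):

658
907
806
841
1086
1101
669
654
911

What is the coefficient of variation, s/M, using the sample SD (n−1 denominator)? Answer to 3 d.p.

n = 9, Σ = 7633, M = 848.1111
Σ(x−M)² = 235692.889; s = √(235692.889/8) = 171.6438
CV = 171.6438 / 848.1111 = 0.20238

0.202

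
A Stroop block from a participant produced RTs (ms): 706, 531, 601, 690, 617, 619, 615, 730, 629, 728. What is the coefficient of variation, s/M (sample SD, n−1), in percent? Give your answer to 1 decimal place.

10.0%

n = 10, Σ = 6466, M = 646.6000
Σ(x−M)² = 37382.400; s = √(37382.400/9) = 64.4484
CV = 64.4484 / 646.6000 = 0.09967 = 9.967%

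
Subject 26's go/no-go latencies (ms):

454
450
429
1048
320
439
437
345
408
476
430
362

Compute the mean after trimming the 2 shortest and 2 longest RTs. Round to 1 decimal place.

426.1 ms

Sorted: 320, 345, 362, 408, 429, 430, 437, 439, 450, 454, 476, 1048
Drop lowest 2 (320, 345) and highest 2 (476, 1048)
Remaining (n=8): Σ = 3409, mean = 3409/8 = 426.125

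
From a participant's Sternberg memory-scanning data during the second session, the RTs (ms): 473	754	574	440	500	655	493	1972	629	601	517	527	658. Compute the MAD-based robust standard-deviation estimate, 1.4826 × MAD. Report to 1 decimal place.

120.1 ms

Sorted: 440, 473, 493, 500, 517, 527, 574, 601, 629, 655, 658, 754, 1972 → median = 574
|x − 574| sorted: 0, 27, 47, 55, 57, 74, 81, 81, 84, 101, 134, 180, 1398 → MAD = 81
Robust SD ≈ 1.4826 × 81 = 120.091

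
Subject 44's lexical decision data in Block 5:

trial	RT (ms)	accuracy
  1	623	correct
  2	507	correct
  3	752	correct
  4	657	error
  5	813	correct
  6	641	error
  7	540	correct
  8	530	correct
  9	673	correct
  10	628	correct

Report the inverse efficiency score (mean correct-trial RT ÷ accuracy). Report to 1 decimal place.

Correct trials (n=8): 623, 507, 752, 813, 540, 530, 673, 628
Mean correct RT = 5066/8 = 633.2500 ms
Proportion correct = 8/10
IES = 633.2500 / (8/10) = 791.562 ms

791.6 ms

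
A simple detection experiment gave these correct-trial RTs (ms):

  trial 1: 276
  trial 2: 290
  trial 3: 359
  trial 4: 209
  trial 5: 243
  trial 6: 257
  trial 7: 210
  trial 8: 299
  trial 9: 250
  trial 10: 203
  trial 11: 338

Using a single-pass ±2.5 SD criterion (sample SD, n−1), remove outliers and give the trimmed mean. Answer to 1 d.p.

266.7 ms

n = 11, ΣRT = 2934, M = 266.727
Σ(x−M)² = 26812.18; s = √(26812.18/10) = 51.780
Cutoffs: 266.727 ± 2.5·51.780 → [137.3, 396.2]
No RTs fall outside the cutoffs; all 11 retained. Mean = 2934/11 = 266.727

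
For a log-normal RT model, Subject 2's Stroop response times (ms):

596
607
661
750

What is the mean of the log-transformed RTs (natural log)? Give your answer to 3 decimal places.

ln(RT): 6.3902, 6.4085, 6.4938, 6.6201
Σ ln(RT) = 25.9126
Mean = 25.9126/4 = 6.47815

6.478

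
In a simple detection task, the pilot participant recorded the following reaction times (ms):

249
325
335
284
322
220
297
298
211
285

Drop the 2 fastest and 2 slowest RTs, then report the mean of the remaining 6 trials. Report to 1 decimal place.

Sorted: 211, 220, 249, 284, 285, 297, 298, 322, 325, 335
Drop lowest 2 (211, 220) and highest 2 (325, 335)
Remaining (n=6): Σ = 1735, mean = 1735/6 = 289.167

289.2 ms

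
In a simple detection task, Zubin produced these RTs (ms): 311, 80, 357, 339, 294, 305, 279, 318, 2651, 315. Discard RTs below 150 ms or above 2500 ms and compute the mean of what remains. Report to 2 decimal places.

Excluded: 80, 2651
Retained (n=8): Σ = 2518
Mean = 2518/8 = 314.7500

314.75 ms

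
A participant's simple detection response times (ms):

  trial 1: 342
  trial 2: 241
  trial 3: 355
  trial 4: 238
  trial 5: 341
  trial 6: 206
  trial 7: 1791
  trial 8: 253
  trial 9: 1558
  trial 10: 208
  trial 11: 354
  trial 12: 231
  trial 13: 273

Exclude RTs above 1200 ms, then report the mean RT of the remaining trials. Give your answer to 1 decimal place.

276.5 ms

Excluded: 1558, 1791
Retained (n=11): Σ = 3042
Mean = 3042/11 = 276.5455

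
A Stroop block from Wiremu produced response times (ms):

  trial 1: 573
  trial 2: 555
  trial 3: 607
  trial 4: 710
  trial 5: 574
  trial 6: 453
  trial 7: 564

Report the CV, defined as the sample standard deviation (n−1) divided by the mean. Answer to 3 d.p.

0.132

n = 7, Σ = 4036, M = 576.5714
Σ(x−M)² = 34641.714; s = √(34641.714/6) = 75.9843
CV = 75.9843 / 576.5714 = 0.13179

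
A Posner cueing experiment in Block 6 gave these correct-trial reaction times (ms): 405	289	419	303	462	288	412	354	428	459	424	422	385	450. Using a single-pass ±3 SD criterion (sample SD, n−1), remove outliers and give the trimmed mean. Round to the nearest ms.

n = 14, ΣRT = 5500, M = 392.857
Σ(x−M)² = 48099.71; s = √(48099.71/13) = 60.827
Cutoffs: 392.857 ± 3·60.827 → [210.4, 575.3]
No RTs fall outside the cutoffs; all 14 retained. Mean = 5500/14 = 392.857

393 ms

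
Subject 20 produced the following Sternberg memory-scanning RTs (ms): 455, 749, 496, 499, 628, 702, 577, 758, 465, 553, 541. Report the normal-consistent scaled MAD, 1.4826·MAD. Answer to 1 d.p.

111.2 ms

Sorted: 455, 465, 496, 499, 541, 553, 577, 628, 702, 749, 758 → median = 553
|x − 553| sorted: 0, 12, 24, 54, 57, 75, 88, 98, 149, 196, 205 → MAD = 75
Robust SD ≈ 1.4826 × 75 = 111.195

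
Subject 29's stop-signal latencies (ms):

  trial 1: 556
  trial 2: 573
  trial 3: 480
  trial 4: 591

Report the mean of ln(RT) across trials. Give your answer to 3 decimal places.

6.307

ln(RT): 6.3208, 6.3509, 6.1738, 6.3818
Σ ln(RT) = 25.2273
Mean = 25.2273/4 = 6.30681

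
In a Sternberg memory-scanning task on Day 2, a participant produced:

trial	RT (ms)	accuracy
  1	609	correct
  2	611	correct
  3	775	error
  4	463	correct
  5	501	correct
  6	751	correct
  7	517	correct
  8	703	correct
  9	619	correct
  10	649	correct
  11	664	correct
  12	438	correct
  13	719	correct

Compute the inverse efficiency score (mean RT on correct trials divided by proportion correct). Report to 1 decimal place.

654.0 ms

Correct trials (n=12): 609, 611, 463, 501, 751, 517, 703, 619, 649, 664, 438, 719
Mean correct RT = 7244/12 = 603.6667 ms
Proportion correct = 12/13
IES = 603.6667 / (12/13) = 653.972 ms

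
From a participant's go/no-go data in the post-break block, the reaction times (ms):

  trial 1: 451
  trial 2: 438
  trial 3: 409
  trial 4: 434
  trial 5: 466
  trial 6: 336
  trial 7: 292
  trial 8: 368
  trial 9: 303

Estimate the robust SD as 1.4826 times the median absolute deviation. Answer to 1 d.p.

Sorted: 292, 303, 336, 368, 409, 434, 438, 451, 466 → median = 409
|x − 409| sorted: 0, 25, 29, 41, 42, 57, 73, 106, 117 → MAD = 42
Robust SD ≈ 1.4826 × 42 = 62.269

62.3 ms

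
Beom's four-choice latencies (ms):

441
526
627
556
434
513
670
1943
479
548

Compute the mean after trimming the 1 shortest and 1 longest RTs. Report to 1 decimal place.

Sorted: 434, 441, 479, 513, 526, 548, 556, 627, 670, 1943
Drop lowest 1 (434) and highest 1 (1943)
Remaining (n=8): Σ = 4360, mean = 4360/8 = 545.000

545.0 ms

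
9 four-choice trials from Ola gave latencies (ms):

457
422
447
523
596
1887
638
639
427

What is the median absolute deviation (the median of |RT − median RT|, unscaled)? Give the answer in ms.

Sorted: 422, 427, 447, 457, 523, 596, 638, 639, 1887 → median = 523
|x − 523|: 66, 101, 76, 0, 73, 1364, 115, 116, 96
Sorted deviations: 0, 66, 73, 76, 96, 101, 115, 116, 1364 → MAD = 96

96 ms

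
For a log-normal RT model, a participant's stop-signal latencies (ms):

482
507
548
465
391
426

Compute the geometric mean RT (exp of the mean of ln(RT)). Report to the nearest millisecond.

ln(RT): 6.1779, 6.2285, 6.3063, 6.1420, 5.9687, 6.0544
Mean ln(RT) = 36.8779/6 = 6.14632
Geometric mean = exp(6.14632) = 467.00 ms

467 ms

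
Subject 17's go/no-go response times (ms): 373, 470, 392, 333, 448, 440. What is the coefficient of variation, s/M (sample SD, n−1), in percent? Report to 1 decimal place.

12.7%

n = 6, Σ = 2456, M = 409.3333
Σ(x−M)² = 13563.333; s = √(13563.333/5) = 52.0833
CV = 52.0833 / 409.3333 = 0.12724 = 12.724%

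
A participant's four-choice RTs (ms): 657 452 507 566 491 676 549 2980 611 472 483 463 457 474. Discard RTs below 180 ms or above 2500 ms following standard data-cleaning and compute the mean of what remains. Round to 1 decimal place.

527.5 ms

Excluded: 2980
Retained (n=13): Σ = 6858
Mean = 6858/13 = 527.5385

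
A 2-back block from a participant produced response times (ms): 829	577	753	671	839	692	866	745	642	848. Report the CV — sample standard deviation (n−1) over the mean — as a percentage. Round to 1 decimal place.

13.3%

n = 10, Σ = 7462, M = 746.2000
Σ(x−M)² = 88309.600; s = √(88309.600/9) = 99.0564
CV = 99.0564 / 746.2000 = 0.13275 = 13.275%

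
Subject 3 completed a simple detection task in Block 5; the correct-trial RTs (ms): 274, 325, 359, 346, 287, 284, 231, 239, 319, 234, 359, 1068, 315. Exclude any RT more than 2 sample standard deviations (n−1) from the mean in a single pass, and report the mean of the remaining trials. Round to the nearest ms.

298 ms

n = 13, ΣRT = 4640, M = 356.923
Σ(x−M)² = 571928.92; s = √(571928.92/12) = 218.313
Cutoffs: 356.923 ± 2·218.313 → [-79.7, 793.5]
Outside: 1068 → excluded.
Retained (n=12): Σ = 3572, mean = 3572/12 = 297.667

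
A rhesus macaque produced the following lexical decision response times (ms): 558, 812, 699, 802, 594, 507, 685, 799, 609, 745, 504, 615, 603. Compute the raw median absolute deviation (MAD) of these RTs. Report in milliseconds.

84 ms

Sorted: 504, 507, 558, 594, 603, 609, 615, 685, 699, 745, 799, 802, 812 → median = 615
|x − 615|: 57, 197, 84, 187, 21, 108, 70, 184, 6, 130, 111, 0, 12
Sorted deviations: 0, 6, 12, 21, 57, 70, 84, 108, 111, 130, 184, 187, 197 → MAD = 84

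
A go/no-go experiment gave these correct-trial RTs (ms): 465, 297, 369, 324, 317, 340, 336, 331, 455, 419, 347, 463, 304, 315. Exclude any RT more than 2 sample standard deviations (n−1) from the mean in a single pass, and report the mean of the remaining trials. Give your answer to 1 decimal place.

n = 14, ΣRT = 5082, M = 363.000
Σ(x−M)² = 48356.00; s = √(48356.00/13) = 60.989
Cutoffs: 363.000 ± 2·60.989 → [241.0, 485.0]
No RTs fall outside the cutoffs; all 14 retained. Mean = 5082/14 = 363.000

363.0 ms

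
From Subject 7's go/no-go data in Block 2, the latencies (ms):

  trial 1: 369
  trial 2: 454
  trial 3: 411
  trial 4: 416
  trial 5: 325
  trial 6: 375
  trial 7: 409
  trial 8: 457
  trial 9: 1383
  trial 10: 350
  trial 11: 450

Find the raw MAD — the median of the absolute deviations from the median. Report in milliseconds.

42 ms

Sorted: 325, 350, 369, 375, 409, 411, 416, 450, 454, 457, 1383 → median = 411
|x − 411|: 42, 43, 0, 5, 86, 36, 2, 46, 972, 61, 39
Sorted deviations: 0, 2, 5, 36, 39, 42, 43, 46, 61, 86, 972 → MAD = 42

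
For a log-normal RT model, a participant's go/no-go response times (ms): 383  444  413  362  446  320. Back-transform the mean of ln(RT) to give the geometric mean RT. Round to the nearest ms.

ln(RT): 5.9480, 6.0958, 6.0234, 5.8916, 6.1003, 5.7683
Mean ln(RT) = 35.8276/6 = 5.97127
Geometric mean = exp(5.97127) = 392.00 ms

392 ms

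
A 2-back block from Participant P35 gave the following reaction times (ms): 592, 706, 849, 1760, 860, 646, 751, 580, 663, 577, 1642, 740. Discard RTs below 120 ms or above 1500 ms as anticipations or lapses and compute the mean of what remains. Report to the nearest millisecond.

Excluded: 1642, 1760
Retained (n=10): Σ = 6964
Mean = 6964/10 = 696.4000

696 ms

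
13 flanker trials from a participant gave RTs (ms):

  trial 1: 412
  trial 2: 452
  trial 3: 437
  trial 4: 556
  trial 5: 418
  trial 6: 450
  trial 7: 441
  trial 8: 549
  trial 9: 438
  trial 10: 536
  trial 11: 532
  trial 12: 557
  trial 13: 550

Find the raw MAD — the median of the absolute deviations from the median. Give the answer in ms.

40 ms

Sorted: 412, 418, 437, 438, 441, 450, 452, 532, 536, 549, 550, 556, 557 → median = 452
|x − 452|: 40, 0, 15, 104, 34, 2, 11, 97, 14, 84, 80, 105, 98
Sorted deviations: 0, 2, 11, 14, 15, 34, 40, 80, 84, 97, 98, 104, 105 → MAD = 40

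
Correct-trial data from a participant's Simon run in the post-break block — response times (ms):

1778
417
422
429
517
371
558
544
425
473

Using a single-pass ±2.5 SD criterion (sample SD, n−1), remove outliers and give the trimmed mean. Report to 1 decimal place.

n = 10, ΣRT = 5934, M = 593.400
Σ(x−M)² = 1592646.40; s = √(1592646.40/9) = 420.667
Cutoffs: 593.400 ± 2.5·420.667 → [-458.3, 1645.1]
Outside: 1778 → excluded.
Retained (n=9): Σ = 4156, mean = 4156/9 = 461.778

461.8 ms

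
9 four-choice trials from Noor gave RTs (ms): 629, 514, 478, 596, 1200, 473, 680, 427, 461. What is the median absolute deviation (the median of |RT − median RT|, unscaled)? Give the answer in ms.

82 ms

Sorted: 427, 461, 473, 478, 514, 596, 629, 680, 1200 → median = 514
|x − 514|: 115, 0, 36, 82, 686, 41, 166, 87, 53
Sorted deviations: 0, 36, 41, 53, 82, 87, 115, 166, 686 → MAD = 82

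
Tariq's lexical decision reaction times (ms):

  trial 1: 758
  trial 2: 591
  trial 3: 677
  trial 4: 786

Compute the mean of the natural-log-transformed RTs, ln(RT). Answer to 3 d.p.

6.549

ln(RT): 6.6307, 6.3818, 6.5177, 6.6670
Σ ln(RT) = 26.1971
Mean = 26.1971/4 = 6.54928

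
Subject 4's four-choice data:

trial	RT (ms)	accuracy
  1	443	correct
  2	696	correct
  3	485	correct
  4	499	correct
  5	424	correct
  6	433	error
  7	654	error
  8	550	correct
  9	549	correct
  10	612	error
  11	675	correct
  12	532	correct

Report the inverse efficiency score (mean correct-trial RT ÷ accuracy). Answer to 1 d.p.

Correct trials (n=9): 443, 696, 485, 499, 424, 550, 549, 675, 532
Mean correct RT = 4853/9 = 539.2222 ms
Proportion correct = 9/12
IES = 539.2222 / (9/12) = 718.963 ms

719.0 ms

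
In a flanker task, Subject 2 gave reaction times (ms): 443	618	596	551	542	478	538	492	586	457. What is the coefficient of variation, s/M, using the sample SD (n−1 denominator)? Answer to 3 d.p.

0.114

n = 10, Σ = 5301, M = 530.1000
Σ(x−M)² = 32930.900; s = √(32930.900/9) = 60.4896
CV = 60.4896 / 530.1000 = 0.11411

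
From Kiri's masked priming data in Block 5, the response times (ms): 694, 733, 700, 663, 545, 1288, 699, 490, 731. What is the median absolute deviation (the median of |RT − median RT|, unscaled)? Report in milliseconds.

Sorted: 490, 545, 663, 694, 699, 700, 731, 733, 1288 → median = 699
|x − 699|: 5, 34, 1, 36, 154, 589, 0, 209, 32
Sorted deviations: 0, 1, 5, 32, 34, 36, 154, 209, 589 → MAD = 34

34 ms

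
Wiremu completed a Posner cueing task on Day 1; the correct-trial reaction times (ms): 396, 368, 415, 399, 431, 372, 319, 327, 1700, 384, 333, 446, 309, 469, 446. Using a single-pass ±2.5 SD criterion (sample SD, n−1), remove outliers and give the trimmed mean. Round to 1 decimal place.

386.7 ms

n = 15, ΣRT = 7114, M = 474.267
Σ(x−M)² = 1644186.93; s = √(1644186.93/14) = 342.698
Cutoffs: 474.267 ± 2.5·342.698 → [-382.5, 1331.0]
Outside: 1700 → excluded.
Retained (n=14): Σ = 5414, mean = 5414/14 = 386.714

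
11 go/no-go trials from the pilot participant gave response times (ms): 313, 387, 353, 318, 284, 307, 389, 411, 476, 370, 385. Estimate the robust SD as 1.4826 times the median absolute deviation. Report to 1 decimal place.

Sorted: 284, 307, 313, 318, 353, 370, 385, 387, 389, 411, 476 → median = 370
|x − 370| sorted: 0, 15, 17, 17, 19, 41, 52, 57, 63, 86, 106 → MAD = 41
Robust SD ≈ 1.4826 × 41 = 60.787

60.8 ms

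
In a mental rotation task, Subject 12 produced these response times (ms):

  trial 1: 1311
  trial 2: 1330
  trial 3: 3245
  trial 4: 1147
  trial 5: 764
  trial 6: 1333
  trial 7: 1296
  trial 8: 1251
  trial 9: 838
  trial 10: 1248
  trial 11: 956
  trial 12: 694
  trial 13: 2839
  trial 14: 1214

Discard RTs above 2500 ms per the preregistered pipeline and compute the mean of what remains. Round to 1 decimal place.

Excluded: 2839, 3245
Retained (n=12): Σ = 13382
Mean = 13382/12 = 1115.1667

1115.2 ms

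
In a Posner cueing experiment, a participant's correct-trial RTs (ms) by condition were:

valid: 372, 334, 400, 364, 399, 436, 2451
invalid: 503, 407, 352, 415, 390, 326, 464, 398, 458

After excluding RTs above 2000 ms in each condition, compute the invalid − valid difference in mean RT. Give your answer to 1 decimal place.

valid: exclude 2451
M(valid) = 2305/6 = 384.167
M(invalid) = 3713/9 = 412.556
Difference = 412.556 − 384.167 = 28.389 ms

28.4 ms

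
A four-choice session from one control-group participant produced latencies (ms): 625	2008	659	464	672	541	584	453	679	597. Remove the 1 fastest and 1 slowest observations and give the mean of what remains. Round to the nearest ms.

603 ms

Sorted: 453, 464, 541, 584, 597, 625, 659, 672, 679, 2008
Drop lowest 1 (453) and highest 1 (2008)
Remaining (n=8): Σ = 4821, mean = 4821/8 = 602.625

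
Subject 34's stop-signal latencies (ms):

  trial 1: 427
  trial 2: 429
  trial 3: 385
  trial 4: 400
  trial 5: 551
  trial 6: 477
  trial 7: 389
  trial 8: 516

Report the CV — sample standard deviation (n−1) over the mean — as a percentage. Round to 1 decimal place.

n = 8, Σ = 3574, M = 446.7500
Σ(x−M)² = 26617.500; s = √(26617.500/7) = 61.6644
CV = 61.6644 / 446.7500 = 0.13803 = 13.803%

13.8%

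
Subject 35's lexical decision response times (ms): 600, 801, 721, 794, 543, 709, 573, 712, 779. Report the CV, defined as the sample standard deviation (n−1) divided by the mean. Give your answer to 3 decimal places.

0.141

n = 9, Σ = 6232, M = 692.4444
Σ(x−M)² = 76208.222; s = √(76208.222/8) = 97.6014
CV = 97.6014 / 692.4444 = 0.14095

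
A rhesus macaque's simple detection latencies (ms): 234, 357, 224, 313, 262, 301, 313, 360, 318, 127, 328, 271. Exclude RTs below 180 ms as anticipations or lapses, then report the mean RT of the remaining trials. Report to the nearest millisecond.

Excluded: 127
Retained (n=11): Σ = 3281
Mean = 3281/11 = 298.2727

298 ms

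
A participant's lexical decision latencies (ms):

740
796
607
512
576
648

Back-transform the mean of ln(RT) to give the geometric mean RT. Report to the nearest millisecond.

639 ms

ln(RT): 6.6067, 6.6796, 6.4085, 6.2383, 6.3561, 6.4739
Mean ln(RT) = 38.7631/6 = 6.46052
Geometric mean = exp(6.46052) = 639.39 ms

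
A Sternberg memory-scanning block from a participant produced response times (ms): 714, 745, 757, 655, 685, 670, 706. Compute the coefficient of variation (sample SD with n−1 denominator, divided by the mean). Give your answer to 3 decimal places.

0.053

n = 7, Σ = 4932, M = 704.5714
Σ(x−M)² = 8509.714; s = √(8509.714/6) = 37.6601
CV = 37.6601 / 704.5714 = 0.05345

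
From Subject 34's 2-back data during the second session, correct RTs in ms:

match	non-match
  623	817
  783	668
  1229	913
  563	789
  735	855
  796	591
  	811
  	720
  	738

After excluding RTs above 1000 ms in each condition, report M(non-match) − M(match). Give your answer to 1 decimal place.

match: exclude 1229
M(match) = 3500/5 = 700.000
M(non-match) = 6902/9 = 766.889
Difference = 766.889 − 700.000 = 66.889 ms

66.9 ms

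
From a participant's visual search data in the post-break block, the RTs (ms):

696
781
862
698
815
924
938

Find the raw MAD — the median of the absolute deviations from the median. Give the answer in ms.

Sorted: 696, 698, 781, 815, 862, 924, 938 → median = 815
|x − 815|: 119, 34, 47, 117, 0, 109, 123
Sorted deviations: 0, 34, 47, 109, 117, 119, 123 → MAD = 109

109 ms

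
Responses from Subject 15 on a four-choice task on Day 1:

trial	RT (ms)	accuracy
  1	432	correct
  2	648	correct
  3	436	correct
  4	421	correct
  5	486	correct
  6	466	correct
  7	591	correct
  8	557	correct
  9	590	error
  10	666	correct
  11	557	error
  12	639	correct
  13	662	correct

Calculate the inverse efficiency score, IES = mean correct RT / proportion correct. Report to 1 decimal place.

645.1 ms

Correct trials (n=11): 432, 648, 436, 421, 486, 466, 591, 557, 666, 639, 662
Mean correct RT = 6004/11 = 545.8182 ms
Proportion correct = 11/13
IES = 545.8182 / (11/13) = 645.058 ms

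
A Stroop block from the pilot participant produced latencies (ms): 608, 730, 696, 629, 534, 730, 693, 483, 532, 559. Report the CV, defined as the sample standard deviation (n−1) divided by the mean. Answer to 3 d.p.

0.146

n = 10, Σ = 6194, M = 619.4000
Σ(x−M)² = 73156.400; s = √(73156.400/9) = 90.1581
CV = 90.1581 / 619.4000 = 0.14556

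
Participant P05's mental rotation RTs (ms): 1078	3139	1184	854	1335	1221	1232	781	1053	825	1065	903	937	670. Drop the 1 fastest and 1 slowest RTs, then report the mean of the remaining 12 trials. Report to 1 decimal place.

Sorted: 670, 781, 825, 854, 903, 937, 1053, 1065, 1078, 1184, 1221, 1232, 1335, 3139
Drop lowest 1 (670) and highest 1 (3139)
Remaining (n=12): Σ = 12468, mean = 12468/12 = 1039.000

1039.0 ms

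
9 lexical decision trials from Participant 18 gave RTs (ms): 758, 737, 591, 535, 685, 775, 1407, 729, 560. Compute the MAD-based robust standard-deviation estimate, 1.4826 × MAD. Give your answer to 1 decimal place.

68.2 ms

Sorted: 535, 560, 591, 685, 729, 737, 758, 775, 1407 → median = 729
|x − 729| sorted: 0, 8, 29, 44, 46, 138, 169, 194, 678 → MAD = 46
Robust SD ≈ 1.4826 × 46 = 68.200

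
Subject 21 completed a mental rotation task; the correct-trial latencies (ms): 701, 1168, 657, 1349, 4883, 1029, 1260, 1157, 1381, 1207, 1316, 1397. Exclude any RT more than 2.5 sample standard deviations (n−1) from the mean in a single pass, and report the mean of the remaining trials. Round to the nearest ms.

n = 12, ΣRT = 17505, M = 1458.750
Σ(x−M)² = 13447910.25; s = √(13447910.25/11) = 1105.684
Cutoffs: 1458.750 ± 2.5·1105.684 → [-1305.5, 4223.0]
Outside: 4883 → excluded.
Retained (n=11): Σ = 12622, mean = 12622/11 = 1147.455

1147 ms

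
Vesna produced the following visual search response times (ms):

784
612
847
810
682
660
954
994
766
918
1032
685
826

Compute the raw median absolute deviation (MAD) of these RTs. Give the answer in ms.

Sorted: 612, 660, 682, 685, 766, 784, 810, 826, 847, 918, 954, 994, 1032 → median = 810
|x − 810|: 26, 198, 37, 0, 128, 150, 144, 184, 44, 108, 222, 125, 16
Sorted deviations: 0, 16, 26, 37, 44, 108, 125, 128, 144, 150, 184, 198, 222 → MAD = 125

125 ms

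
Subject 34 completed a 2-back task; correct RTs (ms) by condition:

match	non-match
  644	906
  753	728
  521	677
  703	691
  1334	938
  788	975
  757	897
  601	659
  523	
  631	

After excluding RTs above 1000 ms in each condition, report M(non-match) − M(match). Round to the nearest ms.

151 ms

match: exclude 1334
M(match) = 5921/9 = 657.889
M(non-match) = 6471/8 = 808.875
Difference = 808.875 − 657.889 = 150.986 ms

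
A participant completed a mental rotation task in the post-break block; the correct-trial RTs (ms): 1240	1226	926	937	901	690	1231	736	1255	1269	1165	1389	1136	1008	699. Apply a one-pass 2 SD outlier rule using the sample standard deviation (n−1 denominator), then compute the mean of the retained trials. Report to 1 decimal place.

n = 15, ΣRT = 15808, M = 1053.867
Σ(x−M)² = 728647.73; s = √(728647.73/14) = 228.137
Cutoffs: 1053.867 ± 2·228.137 → [597.6, 1510.1]
No RTs fall outside the cutoffs; all 15 retained. Mean = 15808/15 = 1053.867

1053.9 ms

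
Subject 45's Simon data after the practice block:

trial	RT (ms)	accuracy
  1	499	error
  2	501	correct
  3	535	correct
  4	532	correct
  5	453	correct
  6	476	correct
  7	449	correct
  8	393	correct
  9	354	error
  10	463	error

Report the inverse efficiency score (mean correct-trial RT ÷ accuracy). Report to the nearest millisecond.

681 ms

Correct trials (n=7): 501, 535, 532, 453, 476, 449, 393
Mean correct RT = 3339/7 = 477.0000 ms
Proportion correct = 7/10
IES = 477.0000 / (7/10) = 681.429 ms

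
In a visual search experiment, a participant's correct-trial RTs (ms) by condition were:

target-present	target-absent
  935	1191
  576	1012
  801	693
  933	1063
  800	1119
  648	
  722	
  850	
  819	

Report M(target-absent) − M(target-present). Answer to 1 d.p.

M(target-present) = 7084/9 = 787.111
M(target-absent) = 5078/5 = 1015.600
Difference = 1015.600 − 787.111 = 228.489 ms

228.5 ms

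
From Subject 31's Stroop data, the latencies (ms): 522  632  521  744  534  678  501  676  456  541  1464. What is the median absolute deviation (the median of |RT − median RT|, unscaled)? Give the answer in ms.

85 ms

Sorted: 456, 501, 521, 522, 534, 541, 632, 676, 678, 744, 1464 → median = 541
|x − 541|: 19, 91, 20, 203, 7, 137, 40, 135, 85, 0, 923
Sorted deviations: 0, 7, 19, 20, 40, 85, 91, 135, 137, 203, 923 → MAD = 85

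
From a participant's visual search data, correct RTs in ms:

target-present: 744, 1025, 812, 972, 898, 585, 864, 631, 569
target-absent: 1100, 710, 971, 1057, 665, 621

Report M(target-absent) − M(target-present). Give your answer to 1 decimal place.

65.1 ms

M(target-present) = 7100/9 = 788.889
M(target-absent) = 5124/6 = 854.000
Difference = 854.000 − 788.889 = 65.111 ms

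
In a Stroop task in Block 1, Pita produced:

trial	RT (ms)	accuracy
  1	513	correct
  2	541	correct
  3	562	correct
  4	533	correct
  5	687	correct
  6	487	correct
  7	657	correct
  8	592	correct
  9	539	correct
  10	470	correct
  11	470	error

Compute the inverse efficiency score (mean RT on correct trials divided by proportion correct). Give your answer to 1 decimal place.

Correct trials (n=10): 513, 541, 562, 533, 687, 487, 657, 592, 539, 470
Mean correct RT = 5581/10 = 558.1000 ms
Proportion correct = 10/11
IES = 558.1000 / (10/11) = 613.910 ms

613.9 ms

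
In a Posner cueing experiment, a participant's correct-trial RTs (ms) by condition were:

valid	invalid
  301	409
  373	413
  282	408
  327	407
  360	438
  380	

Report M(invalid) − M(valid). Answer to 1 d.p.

M(valid) = 2023/6 = 337.167
M(invalid) = 2075/5 = 415.000
Difference = 415.000 − 337.167 = 77.833 ms

77.8 ms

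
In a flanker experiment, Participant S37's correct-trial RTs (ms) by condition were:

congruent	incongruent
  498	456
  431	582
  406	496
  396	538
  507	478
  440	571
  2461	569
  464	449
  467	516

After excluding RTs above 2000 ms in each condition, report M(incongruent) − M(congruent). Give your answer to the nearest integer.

66 ms

congruent: exclude 2461
M(congruent) = 3609/8 = 451.125
M(incongruent) = 4655/9 = 517.222
Difference = 517.222 − 451.125 = 66.097 ms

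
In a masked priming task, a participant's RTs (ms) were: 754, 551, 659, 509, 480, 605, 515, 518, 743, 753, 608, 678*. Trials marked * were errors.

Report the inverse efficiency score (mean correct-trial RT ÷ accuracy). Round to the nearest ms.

Correct trials (n=11): 754, 551, 659, 509, 480, 605, 515, 518, 743, 753, 608
Mean correct RT = 6695/11 = 608.6364 ms
Proportion correct = 11/12
IES = 608.6364 / (11/12) = 663.967 ms

664 ms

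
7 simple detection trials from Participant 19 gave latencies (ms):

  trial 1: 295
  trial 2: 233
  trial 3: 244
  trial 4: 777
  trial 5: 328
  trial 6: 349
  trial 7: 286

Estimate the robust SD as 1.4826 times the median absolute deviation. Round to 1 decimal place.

Sorted: 233, 244, 286, 295, 328, 349, 777 → median = 295
|x − 295| sorted: 0, 9, 33, 51, 54, 62, 482 → MAD = 51
Robust SD ≈ 1.4826 × 51 = 75.613

75.6 ms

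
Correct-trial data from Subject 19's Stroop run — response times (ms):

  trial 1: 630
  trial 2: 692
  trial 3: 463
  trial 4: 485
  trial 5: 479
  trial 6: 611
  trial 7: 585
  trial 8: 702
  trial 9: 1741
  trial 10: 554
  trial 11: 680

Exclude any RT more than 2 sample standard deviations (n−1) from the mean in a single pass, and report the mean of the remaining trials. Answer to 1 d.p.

588.1 ms

n = 11, ΣRT = 7622, M = 692.909
Σ(x−M)² = 1282192.91; s = √(1282192.91/10) = 358.077
Cutoffs: 692.909 ± 2·358.077 → [-23.2, 1409.1]
Outside: 1741 → excluded.
Retained (n=10): Σ = 5881, mean = 5881/10 = 588.100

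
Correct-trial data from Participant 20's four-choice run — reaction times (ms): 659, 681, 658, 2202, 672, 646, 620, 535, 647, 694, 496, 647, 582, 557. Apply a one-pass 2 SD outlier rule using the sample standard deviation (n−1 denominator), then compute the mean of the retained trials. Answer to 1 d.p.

n = 14, ΣRT = 10296, M = 735.429
Σ(x−M)² = 2361205.43; s = √(2361205.43/13) = 426.182
Cutoffs: 735.429 ± 2·426.182 → [-116.9, 1587.8]
Outside: 2202 → excluded.
Retained (n=13): Σ = 8094, mean = 8094/13 = 622.615

622.6 ms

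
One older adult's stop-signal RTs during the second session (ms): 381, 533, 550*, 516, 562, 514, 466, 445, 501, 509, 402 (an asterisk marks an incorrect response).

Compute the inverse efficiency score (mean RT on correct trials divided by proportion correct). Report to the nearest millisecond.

Correct trials (n=10): 381, 533, 516, 562, 514, 466, 445, 501, 509, 402
Mean correct RT = 4829/10 = 482.9000 ms
Proportion correct = 10/11
IES = 482.9000 / (10/11) = 531.190 ms

531 ms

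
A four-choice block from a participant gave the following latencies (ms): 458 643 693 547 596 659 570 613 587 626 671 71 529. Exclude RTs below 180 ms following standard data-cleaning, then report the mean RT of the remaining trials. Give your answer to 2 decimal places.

Excluded: 71
Retained (n=12): Σ = 7192
Mean = 7192/12 = 599.3333

599.33 ms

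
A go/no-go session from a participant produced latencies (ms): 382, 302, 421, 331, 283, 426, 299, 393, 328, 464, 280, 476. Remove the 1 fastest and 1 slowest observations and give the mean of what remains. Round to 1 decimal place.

362.9 ms

Sorted: 280, 283, 299, 302, 328, 331, 382, 393, 421, 426, 464, 476
Drop lowest 1 (280) and highest 1 (476)
Remaining (n=10): Σ = 3629, mean = 3629/10 = 362.900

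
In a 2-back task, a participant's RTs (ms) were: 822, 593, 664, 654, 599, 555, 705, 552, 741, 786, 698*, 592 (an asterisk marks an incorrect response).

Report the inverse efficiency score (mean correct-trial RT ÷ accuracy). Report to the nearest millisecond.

Correct trials (n=11): 822, 593, 664, 654, 599, 555, 705, 552, 741, 786, 592
Mean correct RT = 7263/11 = 660.2727 ms
Proportion correct = 11/12
IES = 660.2727 / (11/12) = 720.298 ms

720 ms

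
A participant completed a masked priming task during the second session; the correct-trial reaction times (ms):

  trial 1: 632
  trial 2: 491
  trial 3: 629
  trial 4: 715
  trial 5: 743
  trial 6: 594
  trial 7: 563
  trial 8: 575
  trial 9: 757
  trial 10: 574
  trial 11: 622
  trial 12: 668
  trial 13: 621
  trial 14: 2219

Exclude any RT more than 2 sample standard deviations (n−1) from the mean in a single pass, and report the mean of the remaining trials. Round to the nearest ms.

630 ms

n = 14, ΣRT = 10403, M = 743.071
Σ(x−M)² = 2414912.93; s = √(2414912.93/13) = 431.002
Cutoffs: 743.071 ± 2·431.002 → [-118.9, 1605.1]
Outside: 2219 → excluded.
Retained (n=13): Σ = 8184, mean = 8184/13 = 629.538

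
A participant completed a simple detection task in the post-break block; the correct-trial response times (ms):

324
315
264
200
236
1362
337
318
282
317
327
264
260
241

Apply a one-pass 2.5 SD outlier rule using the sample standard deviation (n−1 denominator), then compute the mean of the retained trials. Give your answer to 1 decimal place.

n = 14, ΣRT = 5047, M = 360.500
Σ(x−M)² = 1102205.50; s = √(1102205.50/13) = 291.179
Cutoffs: 360.500 ± 2.5·291.179 → [-367.4, 1088.4]
Outside: 1362 → excluded.
Retained (n=13): Σ = 3685, mean = 3685/13 = 283.462

283.5 ms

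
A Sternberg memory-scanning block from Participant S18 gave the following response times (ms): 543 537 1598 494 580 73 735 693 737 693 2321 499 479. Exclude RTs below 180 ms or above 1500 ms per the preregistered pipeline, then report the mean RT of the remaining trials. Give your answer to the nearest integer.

599 ms

Excluded: 73, 1598, 2321
Retained (n=10): Σ = 5990
Mean = 5990/10 = 599.0000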